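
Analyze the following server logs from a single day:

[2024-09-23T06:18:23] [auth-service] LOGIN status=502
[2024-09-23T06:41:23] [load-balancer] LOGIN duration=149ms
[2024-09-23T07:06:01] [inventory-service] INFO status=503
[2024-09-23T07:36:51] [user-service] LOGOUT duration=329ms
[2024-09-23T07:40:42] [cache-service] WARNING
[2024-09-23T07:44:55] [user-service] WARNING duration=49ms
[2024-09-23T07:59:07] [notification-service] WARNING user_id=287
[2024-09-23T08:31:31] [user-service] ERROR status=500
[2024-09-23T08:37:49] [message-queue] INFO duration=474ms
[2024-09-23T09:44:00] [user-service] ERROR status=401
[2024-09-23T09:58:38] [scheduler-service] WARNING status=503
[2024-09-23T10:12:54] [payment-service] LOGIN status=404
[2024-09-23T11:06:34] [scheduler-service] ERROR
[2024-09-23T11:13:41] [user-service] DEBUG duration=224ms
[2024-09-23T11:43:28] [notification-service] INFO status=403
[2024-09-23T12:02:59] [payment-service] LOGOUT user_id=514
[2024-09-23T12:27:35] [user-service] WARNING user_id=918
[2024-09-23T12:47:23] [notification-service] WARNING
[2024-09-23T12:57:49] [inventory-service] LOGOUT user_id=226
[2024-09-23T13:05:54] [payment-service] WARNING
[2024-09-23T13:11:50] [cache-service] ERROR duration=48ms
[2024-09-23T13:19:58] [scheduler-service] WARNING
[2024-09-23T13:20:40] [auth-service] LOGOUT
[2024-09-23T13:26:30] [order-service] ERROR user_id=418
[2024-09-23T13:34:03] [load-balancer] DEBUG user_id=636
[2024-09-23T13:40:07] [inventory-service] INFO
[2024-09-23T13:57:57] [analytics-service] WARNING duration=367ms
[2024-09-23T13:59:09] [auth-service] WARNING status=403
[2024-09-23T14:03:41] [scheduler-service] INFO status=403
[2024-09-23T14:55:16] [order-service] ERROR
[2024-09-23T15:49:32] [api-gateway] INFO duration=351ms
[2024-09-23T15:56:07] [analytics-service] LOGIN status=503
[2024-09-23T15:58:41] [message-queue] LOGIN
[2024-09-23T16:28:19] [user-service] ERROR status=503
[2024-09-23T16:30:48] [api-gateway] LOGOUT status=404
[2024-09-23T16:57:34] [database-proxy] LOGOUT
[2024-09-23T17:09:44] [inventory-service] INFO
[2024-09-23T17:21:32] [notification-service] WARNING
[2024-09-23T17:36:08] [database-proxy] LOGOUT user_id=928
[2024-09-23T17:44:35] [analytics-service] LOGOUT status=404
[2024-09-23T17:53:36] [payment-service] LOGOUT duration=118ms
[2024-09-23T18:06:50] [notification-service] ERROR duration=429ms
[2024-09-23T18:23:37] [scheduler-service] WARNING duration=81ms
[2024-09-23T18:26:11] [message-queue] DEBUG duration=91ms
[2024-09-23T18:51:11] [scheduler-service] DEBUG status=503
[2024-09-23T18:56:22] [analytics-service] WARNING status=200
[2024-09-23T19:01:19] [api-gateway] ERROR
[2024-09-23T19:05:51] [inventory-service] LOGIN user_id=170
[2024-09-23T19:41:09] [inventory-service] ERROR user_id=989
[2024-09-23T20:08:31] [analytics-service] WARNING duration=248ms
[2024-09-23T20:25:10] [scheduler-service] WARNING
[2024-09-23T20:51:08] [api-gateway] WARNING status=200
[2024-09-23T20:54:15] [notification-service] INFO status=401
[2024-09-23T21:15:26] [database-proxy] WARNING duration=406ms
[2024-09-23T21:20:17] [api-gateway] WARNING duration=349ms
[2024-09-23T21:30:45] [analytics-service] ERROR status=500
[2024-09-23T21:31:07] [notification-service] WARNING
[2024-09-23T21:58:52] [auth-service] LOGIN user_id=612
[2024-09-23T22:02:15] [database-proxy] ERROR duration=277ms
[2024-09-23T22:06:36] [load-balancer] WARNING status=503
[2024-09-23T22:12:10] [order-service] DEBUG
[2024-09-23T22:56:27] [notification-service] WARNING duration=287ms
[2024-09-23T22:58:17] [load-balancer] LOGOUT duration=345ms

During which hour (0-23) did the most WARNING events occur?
13

To find the peak hour:

1. Group all WARNING events by hour
2. Count events in each hour
3. Find hour with maximum count
4. Peak hour: 13 (with 4 events)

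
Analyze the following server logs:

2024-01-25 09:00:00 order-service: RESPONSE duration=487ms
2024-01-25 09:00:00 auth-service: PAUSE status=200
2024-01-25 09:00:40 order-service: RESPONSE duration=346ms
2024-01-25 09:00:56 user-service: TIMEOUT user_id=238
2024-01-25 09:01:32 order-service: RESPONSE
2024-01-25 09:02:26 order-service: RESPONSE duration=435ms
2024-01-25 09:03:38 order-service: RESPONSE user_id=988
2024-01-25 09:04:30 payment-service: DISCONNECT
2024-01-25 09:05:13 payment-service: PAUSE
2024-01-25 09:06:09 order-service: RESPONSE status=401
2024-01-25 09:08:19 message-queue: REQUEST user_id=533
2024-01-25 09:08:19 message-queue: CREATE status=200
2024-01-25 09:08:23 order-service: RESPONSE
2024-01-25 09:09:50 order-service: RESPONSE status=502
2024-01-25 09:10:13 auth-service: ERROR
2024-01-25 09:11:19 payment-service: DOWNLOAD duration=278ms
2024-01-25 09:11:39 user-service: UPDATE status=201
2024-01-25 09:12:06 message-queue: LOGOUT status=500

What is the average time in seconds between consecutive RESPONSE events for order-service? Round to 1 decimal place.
84.3

To calculate average interval:

1. Find all RESPONSE events for order-service in order
2. Calculate time gaps between consecutive events
3. Compute mean of gaps: 590 / 7 = 84.3 seconds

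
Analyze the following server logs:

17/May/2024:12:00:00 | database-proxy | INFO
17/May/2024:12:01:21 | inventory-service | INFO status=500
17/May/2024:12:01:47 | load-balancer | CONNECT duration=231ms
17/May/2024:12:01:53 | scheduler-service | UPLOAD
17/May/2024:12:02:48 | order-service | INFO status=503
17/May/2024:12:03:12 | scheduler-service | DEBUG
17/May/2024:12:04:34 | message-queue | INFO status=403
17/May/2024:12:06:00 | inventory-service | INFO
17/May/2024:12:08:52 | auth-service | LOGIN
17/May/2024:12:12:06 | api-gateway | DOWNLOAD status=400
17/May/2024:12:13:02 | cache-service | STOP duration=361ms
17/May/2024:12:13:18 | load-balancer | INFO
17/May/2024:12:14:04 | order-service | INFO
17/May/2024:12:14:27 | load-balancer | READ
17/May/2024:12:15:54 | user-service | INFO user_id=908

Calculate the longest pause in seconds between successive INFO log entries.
438

To find the longest gap:

1. Extract all INFO events in chronological order
2. Calculate time differences between consecutive events
3. Find the maximum difference
4. Longest gap: 438 seconds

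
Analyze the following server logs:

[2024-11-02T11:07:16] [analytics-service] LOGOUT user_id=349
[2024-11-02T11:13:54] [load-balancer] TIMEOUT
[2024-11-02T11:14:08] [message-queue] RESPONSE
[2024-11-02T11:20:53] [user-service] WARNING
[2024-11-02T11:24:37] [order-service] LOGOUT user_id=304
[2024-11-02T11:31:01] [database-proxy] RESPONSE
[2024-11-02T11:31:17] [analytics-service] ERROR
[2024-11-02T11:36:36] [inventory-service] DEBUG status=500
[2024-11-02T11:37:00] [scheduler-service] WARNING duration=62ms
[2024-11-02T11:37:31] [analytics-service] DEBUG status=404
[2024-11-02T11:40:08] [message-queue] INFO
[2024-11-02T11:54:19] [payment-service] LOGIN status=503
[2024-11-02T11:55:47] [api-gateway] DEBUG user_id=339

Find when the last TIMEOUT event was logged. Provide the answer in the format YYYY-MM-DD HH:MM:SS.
2024-11-02 11:13:54

To find the last event:

1. Filter for all TIMEOUT events
2. Sort by timestamp
3. Select the last one
4. Timestamp: 2024-11-02 11:13:54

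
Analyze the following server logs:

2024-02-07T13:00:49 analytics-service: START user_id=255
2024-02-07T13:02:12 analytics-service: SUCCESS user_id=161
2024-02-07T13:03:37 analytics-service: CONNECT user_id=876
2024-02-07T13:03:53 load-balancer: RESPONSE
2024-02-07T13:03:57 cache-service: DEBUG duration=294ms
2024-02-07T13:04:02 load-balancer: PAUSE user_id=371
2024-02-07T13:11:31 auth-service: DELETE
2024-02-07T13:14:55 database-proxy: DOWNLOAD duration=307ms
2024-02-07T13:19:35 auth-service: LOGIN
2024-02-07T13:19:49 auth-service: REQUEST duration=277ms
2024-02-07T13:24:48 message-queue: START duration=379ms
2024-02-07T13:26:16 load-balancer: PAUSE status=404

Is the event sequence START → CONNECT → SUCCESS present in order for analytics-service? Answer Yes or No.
No

To verify sequence order:

1. Find all events in sequence START → CONNECT → SUCCESS for analytics-service
2. Extract their timestamps
3. Check if timestamps are in ascending order
4. Result: No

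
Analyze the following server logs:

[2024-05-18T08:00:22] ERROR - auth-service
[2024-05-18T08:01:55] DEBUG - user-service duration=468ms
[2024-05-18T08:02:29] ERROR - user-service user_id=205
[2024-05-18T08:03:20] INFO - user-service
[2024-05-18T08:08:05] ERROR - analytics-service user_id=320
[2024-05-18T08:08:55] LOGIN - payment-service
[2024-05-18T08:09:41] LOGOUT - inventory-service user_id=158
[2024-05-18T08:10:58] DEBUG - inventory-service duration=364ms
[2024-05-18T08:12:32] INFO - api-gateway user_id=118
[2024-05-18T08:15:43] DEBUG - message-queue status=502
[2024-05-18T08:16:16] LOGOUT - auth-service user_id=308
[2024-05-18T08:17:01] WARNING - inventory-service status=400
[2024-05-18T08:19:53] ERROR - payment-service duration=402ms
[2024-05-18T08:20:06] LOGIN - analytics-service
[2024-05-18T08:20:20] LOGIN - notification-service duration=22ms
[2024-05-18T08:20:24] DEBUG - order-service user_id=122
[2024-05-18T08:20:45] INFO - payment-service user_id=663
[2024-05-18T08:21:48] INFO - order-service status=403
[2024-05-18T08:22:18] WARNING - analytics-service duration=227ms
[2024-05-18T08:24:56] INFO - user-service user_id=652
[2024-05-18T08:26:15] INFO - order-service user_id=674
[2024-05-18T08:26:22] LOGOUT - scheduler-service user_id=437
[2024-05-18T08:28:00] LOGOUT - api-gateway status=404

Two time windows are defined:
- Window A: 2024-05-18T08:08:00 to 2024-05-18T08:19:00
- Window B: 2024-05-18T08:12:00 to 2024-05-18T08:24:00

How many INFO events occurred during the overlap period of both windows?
1

To find overlap events:

1. Window A: 2024-05-18T08:08:00 to 2024-05-18T08:19:00
2. Window B: 2024-05-18T08:12:00 to 2024-05-18T08:24:00
3. Overlap period: 2024-05-18T08:12:00 to 2024-05-18T08:19:00
4. Count INFO events in overlap: 1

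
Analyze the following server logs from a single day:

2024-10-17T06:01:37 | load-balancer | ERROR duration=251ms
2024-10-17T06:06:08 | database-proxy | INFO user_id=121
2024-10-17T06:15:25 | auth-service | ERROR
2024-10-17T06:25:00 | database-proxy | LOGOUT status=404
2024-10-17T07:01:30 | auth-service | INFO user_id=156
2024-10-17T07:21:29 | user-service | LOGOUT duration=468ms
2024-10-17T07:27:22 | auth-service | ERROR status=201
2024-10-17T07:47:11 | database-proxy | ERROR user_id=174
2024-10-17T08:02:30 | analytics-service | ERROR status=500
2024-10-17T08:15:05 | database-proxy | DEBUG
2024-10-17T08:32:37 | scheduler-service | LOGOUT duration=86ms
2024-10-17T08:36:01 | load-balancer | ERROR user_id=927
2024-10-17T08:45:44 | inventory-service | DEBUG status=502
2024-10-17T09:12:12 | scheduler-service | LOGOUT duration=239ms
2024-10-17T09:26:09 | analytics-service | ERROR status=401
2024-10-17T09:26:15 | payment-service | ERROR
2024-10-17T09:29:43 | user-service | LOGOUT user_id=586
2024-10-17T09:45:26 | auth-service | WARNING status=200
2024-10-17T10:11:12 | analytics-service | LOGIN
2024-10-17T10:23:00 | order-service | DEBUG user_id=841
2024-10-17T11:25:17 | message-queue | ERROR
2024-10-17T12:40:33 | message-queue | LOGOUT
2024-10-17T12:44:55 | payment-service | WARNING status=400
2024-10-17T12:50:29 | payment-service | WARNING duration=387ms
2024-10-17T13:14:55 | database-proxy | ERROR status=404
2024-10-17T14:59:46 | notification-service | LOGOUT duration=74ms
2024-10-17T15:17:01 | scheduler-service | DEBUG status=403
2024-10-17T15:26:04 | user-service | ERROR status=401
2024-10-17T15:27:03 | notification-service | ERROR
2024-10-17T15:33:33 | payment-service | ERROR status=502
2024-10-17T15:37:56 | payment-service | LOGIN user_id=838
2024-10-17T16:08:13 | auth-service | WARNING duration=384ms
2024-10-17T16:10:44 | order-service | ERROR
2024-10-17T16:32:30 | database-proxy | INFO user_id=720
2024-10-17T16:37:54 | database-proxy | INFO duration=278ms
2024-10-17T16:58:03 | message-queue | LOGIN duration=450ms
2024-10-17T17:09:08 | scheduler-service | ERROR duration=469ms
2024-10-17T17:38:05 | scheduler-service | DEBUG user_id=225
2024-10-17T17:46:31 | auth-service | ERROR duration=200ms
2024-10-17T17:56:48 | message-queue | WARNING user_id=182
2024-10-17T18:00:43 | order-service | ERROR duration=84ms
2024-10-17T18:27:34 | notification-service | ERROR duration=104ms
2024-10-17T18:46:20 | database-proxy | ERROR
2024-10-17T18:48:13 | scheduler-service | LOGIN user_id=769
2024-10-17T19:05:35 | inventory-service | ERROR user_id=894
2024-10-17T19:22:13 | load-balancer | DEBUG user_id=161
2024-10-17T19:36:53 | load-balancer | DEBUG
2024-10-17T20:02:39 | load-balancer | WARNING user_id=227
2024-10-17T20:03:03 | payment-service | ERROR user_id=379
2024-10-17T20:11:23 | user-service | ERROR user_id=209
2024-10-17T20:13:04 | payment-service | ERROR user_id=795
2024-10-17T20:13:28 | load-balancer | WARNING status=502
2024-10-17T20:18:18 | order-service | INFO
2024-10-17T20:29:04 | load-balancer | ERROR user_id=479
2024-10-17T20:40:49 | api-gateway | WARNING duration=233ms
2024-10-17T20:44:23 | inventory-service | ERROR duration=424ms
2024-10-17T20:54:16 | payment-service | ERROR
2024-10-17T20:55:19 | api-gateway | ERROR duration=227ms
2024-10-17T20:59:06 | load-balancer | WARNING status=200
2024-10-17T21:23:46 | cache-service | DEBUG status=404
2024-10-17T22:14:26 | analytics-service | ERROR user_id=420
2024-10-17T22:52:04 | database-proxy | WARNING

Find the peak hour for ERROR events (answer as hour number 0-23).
20

To find the peak hour:

1. Group all ERROR events by hour
2. Count events in each hour
3. Find hour with maximum count
4. Peak hour: 20 (with 7 events)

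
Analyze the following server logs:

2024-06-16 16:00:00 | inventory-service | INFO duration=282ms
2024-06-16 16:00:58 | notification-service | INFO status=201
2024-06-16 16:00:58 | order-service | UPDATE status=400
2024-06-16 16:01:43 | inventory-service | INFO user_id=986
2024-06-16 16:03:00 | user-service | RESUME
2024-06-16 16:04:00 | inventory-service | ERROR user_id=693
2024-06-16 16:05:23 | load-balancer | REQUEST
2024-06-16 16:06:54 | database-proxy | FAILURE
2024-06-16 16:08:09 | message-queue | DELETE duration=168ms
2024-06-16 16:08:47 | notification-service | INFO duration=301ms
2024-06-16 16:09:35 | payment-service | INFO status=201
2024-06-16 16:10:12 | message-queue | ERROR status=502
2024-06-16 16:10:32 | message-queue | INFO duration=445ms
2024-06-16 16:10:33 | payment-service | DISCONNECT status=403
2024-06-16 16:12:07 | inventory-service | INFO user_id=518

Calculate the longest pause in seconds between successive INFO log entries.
424

To find the longest gap:

1. Extract all INFO events in chronological order
2. Calculate time differences between consecutive events
3. Find the maximum difference
4. Longest gap: 424 seconds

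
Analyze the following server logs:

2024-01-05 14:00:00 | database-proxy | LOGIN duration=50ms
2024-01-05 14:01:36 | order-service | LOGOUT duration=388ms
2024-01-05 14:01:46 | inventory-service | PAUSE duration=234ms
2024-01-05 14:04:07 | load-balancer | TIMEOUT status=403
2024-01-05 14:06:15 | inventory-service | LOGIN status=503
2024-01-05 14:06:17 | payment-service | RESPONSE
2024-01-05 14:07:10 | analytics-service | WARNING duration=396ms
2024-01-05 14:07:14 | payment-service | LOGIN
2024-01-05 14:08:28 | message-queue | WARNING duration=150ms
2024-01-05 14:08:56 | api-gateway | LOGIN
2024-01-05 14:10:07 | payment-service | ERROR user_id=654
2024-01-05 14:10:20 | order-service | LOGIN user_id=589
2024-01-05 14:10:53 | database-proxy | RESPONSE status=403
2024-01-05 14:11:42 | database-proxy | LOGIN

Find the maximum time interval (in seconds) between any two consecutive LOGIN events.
375

To find the longest gap:

1. Extract all LOGIN events in chronological order
2. Calculate time differences between consecutive events
3. Find the maximum difference
4. Longest gap: 375 seconds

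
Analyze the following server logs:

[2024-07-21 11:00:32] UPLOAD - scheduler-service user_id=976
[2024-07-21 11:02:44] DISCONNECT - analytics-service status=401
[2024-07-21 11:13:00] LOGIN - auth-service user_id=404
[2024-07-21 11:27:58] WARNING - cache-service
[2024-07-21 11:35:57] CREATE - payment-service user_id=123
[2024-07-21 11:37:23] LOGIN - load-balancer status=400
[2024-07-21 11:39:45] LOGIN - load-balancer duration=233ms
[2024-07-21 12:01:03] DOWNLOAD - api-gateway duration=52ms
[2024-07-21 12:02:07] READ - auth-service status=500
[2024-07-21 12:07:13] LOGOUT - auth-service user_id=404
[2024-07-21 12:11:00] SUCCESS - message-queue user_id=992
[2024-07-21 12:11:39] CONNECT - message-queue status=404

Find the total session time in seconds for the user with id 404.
3253

To calculate session duration:

1. Find LOGIN event for user_id=404: 2024-07-21 11:13:00
2. Find LOGOUT event for user_id=404: 2024-07-21 12:07:13
3. Session duration: 2024-07-21 12:07:13 - 2024-07-21 11:13:00 = 3253 seconds (54 minutes)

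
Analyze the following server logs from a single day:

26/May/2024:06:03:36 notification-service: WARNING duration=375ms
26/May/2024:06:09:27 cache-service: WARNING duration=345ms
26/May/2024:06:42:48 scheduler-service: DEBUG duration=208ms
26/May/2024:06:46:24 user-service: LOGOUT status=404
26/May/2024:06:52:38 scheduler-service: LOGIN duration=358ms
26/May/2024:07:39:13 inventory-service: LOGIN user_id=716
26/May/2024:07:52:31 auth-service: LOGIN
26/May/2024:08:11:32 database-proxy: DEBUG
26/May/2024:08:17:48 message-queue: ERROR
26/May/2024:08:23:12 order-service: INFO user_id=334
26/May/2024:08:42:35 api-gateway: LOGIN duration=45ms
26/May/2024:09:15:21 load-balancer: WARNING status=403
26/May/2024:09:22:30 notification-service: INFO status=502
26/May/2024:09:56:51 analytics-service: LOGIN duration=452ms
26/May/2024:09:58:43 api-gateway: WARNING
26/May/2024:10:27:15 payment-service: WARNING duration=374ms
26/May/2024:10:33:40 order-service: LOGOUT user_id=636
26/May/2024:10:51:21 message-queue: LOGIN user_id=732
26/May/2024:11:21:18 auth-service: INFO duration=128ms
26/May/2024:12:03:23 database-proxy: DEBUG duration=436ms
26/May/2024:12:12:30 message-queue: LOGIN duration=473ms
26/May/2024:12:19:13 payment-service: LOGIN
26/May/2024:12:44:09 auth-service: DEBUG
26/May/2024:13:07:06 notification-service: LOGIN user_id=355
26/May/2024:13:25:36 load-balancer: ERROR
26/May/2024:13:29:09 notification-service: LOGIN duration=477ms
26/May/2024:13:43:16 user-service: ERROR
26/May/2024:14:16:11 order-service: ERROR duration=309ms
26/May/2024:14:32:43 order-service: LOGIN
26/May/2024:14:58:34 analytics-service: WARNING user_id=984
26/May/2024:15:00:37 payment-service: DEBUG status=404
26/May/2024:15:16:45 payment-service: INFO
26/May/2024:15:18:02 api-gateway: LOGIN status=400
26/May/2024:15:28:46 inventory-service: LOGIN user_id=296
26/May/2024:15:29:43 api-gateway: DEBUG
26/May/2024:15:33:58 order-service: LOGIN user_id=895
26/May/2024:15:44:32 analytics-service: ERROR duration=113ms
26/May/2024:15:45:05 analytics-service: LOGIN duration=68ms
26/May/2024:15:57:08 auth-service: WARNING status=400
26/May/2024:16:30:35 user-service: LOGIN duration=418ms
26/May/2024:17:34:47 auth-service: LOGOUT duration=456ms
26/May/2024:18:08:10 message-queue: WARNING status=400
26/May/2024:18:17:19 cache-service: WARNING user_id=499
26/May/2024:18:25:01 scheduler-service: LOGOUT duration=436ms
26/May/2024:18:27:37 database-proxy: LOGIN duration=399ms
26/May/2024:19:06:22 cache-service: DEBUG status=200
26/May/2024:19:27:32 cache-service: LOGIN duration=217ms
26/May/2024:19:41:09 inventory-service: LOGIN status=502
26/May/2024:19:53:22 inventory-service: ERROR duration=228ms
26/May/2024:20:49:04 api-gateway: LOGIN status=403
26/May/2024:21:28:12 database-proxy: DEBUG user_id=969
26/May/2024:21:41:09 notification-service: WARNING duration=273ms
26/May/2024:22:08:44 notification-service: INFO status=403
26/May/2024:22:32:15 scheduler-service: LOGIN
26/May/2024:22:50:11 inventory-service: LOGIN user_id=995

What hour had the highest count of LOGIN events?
15

To find the peak hour:

1. Group all LOGIN events by hour
2. Count events in each hour
3. Find hour with maximum count
4. Peak hour: 15 (with 4 events)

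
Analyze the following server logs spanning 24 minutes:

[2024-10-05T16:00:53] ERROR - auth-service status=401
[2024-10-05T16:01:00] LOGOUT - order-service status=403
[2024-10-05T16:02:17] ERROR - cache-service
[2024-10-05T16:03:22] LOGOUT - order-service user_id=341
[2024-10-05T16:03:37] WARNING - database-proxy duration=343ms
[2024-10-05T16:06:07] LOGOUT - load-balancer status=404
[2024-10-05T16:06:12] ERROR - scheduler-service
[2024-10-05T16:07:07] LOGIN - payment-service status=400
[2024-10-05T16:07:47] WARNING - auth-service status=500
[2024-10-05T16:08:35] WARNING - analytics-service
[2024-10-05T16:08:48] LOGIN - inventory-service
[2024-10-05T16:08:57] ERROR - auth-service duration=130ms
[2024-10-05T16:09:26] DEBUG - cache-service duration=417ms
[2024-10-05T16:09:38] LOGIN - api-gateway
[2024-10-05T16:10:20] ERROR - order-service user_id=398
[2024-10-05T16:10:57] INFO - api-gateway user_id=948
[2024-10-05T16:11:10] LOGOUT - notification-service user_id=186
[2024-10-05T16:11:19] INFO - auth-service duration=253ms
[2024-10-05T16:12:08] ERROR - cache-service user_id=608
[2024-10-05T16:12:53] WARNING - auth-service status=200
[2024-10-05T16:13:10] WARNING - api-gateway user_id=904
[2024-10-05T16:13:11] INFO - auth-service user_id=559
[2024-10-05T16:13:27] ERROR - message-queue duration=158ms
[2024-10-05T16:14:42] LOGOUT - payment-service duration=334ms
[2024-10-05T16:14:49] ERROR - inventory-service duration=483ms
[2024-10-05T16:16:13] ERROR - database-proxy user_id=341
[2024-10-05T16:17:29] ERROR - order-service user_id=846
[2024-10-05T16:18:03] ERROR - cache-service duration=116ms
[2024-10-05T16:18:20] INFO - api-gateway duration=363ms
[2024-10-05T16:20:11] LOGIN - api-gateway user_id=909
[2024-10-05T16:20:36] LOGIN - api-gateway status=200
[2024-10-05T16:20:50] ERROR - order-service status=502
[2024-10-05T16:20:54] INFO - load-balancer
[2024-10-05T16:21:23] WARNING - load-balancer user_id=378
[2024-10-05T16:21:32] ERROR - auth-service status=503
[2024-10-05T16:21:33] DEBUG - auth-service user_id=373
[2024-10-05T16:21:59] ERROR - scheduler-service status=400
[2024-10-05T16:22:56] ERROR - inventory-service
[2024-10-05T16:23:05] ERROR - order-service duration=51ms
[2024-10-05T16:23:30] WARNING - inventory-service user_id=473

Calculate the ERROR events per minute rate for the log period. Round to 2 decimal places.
0.67

To calculate the rate:

1. Count total ERROR events: 16
2. Total time period: 24 minutes
3. Rate = 16 / 24 = 0.67 events per minute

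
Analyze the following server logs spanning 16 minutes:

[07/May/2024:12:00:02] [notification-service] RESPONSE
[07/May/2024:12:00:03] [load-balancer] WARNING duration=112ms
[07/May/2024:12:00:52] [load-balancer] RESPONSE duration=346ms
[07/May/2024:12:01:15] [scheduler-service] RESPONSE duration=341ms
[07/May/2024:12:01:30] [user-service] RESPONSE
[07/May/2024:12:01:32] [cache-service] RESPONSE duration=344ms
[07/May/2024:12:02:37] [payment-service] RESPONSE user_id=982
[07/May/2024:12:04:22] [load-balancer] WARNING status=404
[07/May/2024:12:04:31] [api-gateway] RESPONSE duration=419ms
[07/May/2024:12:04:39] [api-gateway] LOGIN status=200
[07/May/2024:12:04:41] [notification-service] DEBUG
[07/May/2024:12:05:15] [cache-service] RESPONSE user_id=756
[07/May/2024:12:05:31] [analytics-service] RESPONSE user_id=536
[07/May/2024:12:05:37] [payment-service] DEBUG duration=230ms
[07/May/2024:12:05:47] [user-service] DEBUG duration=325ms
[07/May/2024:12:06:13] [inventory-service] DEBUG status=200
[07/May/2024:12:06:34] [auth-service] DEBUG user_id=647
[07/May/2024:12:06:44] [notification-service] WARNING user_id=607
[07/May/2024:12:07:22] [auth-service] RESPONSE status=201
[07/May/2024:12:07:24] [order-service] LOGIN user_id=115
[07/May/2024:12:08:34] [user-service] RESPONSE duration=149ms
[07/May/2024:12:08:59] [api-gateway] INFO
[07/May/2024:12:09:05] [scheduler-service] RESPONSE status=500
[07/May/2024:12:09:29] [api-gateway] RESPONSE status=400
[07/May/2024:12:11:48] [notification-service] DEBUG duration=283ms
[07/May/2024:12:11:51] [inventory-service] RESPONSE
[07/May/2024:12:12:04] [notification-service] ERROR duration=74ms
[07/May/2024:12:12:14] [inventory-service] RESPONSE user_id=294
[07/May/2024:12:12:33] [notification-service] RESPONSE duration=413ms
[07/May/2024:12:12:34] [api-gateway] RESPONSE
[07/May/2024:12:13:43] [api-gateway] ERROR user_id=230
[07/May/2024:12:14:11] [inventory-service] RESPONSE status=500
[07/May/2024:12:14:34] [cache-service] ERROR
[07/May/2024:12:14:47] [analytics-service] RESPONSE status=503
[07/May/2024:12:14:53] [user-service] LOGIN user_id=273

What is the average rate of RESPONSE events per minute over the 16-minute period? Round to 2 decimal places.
1.19

To calculate the rate:

1. Count total RESPONSE events: 19
2. Total time period: 16 minutes
3. Rate = 19 / 16 = 1.19 events per minute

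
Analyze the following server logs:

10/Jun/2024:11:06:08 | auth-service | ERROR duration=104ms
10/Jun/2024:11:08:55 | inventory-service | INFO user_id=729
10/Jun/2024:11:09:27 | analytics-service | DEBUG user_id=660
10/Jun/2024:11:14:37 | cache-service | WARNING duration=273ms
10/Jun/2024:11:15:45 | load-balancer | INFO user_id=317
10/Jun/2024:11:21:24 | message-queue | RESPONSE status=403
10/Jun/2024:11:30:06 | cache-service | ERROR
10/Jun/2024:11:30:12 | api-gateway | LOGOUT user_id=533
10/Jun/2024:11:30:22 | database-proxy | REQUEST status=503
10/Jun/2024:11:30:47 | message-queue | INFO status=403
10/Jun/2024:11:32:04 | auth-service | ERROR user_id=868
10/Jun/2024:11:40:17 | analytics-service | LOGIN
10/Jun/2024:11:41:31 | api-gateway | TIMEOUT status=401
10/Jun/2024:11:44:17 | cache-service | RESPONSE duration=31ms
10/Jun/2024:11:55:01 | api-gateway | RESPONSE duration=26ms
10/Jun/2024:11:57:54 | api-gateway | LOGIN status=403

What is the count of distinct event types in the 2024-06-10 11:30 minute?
4

To count unique event types:

1. Filter events in the minute starting at 2024-06-10 11:30
2. Extract event types from matching entries
3. Count unique types: 4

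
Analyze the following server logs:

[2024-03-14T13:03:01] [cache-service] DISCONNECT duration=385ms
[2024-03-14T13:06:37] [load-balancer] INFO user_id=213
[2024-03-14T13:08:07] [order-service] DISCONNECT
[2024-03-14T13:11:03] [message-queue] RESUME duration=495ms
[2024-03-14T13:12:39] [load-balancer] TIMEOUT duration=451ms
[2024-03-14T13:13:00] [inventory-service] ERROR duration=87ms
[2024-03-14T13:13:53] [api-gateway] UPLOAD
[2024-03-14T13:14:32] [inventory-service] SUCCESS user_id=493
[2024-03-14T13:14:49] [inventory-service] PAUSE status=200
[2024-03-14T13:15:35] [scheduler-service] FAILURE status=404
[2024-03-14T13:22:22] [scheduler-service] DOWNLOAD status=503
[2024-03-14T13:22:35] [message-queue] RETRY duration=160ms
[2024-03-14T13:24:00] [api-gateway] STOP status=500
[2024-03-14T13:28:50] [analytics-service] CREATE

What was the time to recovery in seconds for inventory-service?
92

To calculate recovery time:

1. Find ERROR event for inventory-service: 2024-03-14T13:13:00
2. Find next SUCCESS event for inventory-service: 2024-03-14T13:14:32
3. Recovery time: 2024-03-14T13:14:32 - 2024-03-14T13:13:00 = 92 seconds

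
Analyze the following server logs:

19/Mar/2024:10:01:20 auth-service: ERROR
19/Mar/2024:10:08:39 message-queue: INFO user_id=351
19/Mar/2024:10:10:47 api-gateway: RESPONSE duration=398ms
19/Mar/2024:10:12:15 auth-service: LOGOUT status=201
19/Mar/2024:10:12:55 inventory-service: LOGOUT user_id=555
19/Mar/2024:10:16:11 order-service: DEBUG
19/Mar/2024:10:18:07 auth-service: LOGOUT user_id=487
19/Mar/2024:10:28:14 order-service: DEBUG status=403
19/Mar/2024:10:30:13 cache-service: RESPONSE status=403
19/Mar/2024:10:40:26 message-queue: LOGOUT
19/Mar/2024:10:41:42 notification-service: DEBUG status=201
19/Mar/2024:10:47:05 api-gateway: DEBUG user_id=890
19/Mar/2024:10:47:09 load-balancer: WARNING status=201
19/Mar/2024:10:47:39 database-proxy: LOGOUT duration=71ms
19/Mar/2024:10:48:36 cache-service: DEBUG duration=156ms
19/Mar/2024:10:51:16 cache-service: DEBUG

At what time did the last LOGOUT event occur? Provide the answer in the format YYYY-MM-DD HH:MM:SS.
2024-03-19 10:47:39

To find the last event:

1. Filter for all LOGOUT events
2. Sort by timestamp
3. Select the last one
4. Timestamp: 2024-03-19 10:47:39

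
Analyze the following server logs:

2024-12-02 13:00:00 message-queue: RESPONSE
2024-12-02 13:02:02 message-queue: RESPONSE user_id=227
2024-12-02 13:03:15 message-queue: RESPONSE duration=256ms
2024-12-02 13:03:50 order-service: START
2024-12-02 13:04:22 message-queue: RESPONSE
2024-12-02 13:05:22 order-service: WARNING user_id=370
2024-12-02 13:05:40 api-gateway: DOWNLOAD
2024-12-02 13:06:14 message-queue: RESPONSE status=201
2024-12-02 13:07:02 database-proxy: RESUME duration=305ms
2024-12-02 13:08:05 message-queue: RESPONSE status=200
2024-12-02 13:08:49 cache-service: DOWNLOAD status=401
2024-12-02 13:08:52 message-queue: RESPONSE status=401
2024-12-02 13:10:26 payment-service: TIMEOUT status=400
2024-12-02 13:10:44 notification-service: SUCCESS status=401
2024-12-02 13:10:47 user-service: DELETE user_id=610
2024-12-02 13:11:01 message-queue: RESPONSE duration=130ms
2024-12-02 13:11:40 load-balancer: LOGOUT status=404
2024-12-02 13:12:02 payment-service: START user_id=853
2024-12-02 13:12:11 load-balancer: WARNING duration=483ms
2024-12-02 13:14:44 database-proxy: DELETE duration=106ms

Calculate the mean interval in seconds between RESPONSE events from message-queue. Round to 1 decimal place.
94.4

To calculate average interval:

1. Find all RESPONSE events for message-queue in order
2. Calculate time gaps between consecutive events
3. Compute mean of gaps: 661 / 7 = 94.4 seconds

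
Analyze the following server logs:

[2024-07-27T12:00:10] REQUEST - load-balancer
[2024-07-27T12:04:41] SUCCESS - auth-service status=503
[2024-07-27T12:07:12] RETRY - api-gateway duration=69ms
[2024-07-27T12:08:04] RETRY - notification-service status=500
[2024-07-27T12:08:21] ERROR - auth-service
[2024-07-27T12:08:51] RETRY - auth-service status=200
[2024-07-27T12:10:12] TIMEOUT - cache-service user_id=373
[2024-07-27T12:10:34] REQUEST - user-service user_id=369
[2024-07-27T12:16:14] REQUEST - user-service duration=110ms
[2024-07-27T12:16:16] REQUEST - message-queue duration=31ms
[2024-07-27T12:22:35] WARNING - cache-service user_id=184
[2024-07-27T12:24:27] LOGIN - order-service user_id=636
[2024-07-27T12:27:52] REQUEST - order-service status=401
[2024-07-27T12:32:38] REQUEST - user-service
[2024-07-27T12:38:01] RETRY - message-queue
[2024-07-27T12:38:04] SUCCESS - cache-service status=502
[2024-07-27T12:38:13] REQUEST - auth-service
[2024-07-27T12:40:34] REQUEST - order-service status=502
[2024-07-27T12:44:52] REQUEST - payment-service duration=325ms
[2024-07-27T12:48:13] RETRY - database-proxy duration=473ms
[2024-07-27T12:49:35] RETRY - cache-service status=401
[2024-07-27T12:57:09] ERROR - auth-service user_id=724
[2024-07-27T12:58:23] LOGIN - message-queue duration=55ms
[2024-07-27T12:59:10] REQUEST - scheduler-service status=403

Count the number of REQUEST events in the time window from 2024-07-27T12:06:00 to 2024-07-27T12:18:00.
3

To count events in the time window:

1. Window boundaries: 2024-07-27T12:06:00 to 2024-07-27T12:18:00
2. Filter for REQUEST events within this window
3. Count matching events: 3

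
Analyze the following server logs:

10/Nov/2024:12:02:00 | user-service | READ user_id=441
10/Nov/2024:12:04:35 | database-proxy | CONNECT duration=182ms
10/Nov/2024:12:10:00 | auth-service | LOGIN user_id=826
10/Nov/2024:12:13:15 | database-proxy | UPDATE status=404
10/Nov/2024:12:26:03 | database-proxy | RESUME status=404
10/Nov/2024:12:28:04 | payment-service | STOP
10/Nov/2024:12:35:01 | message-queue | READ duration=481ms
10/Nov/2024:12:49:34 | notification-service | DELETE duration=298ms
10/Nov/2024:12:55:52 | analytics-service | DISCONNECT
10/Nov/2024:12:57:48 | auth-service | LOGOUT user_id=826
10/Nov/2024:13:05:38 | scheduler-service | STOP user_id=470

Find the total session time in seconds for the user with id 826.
2868

To calculate session duration:

1. Find LOGIN event for user_id=826: 10/Nov/2024:12:10:00
2. Find LOGOUT event for user_id=826: 10/Nov/2024:12:57:48
3. Session duration: 10/Nov/2024:12:57:48 - 10/Nov/2024:12:10:00 = 2868 seconds (47 minutes)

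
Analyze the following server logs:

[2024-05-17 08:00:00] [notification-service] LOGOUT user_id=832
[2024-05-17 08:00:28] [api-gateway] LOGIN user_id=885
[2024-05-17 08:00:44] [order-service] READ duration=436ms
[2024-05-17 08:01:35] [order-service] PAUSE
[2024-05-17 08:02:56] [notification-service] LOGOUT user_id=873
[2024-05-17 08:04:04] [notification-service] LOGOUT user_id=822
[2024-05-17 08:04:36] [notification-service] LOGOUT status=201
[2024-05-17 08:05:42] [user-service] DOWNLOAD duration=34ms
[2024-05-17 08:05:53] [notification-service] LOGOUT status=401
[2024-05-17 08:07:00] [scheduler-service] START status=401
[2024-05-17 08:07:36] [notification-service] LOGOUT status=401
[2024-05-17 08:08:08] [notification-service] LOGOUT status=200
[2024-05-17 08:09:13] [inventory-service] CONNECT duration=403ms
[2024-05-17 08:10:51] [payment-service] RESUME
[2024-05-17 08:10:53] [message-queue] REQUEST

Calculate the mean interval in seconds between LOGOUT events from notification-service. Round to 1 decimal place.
81.3

To calculate average interval:

1. Find all LOGOUT events for notification-service in order
2. Calculate time gaps between consecutive events
3. Compute mean of gaps: 488 / 6 = 81.3 seconds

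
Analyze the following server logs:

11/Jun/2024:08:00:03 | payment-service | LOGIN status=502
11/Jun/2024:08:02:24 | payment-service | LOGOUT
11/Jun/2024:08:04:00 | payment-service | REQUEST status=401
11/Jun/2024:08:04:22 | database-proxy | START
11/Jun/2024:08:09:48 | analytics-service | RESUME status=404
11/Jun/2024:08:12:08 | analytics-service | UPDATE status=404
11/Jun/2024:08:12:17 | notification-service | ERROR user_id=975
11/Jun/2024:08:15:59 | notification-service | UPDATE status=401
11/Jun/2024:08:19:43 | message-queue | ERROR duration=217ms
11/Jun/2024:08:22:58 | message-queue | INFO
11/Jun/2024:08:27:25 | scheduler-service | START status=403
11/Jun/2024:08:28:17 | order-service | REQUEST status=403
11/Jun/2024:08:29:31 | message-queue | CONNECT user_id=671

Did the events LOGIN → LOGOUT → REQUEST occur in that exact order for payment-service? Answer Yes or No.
Yes

To verify sequence order:

1. Find all events in sequence LOGIN → LOGOUT → REQUEST for payment-service
2. Extract their timestamps
3. Check if timestamps are in ascending order
4. Result: Yes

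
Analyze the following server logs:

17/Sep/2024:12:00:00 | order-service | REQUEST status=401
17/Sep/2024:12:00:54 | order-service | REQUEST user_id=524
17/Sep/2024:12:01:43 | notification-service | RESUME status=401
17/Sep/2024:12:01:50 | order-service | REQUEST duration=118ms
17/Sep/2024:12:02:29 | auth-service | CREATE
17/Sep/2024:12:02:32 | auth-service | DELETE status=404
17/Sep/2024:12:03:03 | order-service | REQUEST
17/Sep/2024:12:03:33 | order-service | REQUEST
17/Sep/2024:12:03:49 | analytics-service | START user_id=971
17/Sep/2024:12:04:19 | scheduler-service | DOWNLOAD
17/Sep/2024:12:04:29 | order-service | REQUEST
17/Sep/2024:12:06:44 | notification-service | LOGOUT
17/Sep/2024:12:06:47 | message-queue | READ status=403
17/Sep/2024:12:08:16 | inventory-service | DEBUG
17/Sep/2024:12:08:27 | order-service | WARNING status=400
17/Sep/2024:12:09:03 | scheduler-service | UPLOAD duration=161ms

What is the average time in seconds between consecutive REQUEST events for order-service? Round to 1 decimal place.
53.8

To calculate average interval:

1. Find all REQUEST events for order-service in order
2. Calculate time gaps between consecutive events
3. Compute mean of gaps: 269 / 5 = 53.8 seconds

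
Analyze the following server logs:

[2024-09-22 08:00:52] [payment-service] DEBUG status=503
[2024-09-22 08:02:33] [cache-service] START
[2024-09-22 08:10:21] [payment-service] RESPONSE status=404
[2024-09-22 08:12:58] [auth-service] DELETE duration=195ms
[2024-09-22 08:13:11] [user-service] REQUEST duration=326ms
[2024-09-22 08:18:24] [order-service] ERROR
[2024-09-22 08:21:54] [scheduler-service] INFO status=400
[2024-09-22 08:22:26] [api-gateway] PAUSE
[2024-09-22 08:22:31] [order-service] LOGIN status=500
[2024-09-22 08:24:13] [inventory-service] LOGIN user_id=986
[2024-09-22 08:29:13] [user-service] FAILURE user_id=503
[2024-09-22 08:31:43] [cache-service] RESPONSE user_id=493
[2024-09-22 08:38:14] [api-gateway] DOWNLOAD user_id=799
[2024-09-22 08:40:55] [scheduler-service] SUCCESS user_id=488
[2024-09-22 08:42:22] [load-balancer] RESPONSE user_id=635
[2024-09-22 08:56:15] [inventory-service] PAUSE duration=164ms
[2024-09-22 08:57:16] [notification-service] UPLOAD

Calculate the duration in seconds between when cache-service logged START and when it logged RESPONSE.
1750

To find the time between events:

1. Locate the first START event for cache-service: 2024-09-22 08:02:33
2. Locate the first RESPONSE event for cache-service: 2024-09-22 08:31:43
3. Calculate the difference: 2024-09-22 08:31:43 - 2024-09-22 08:02:33 = 1750 seconds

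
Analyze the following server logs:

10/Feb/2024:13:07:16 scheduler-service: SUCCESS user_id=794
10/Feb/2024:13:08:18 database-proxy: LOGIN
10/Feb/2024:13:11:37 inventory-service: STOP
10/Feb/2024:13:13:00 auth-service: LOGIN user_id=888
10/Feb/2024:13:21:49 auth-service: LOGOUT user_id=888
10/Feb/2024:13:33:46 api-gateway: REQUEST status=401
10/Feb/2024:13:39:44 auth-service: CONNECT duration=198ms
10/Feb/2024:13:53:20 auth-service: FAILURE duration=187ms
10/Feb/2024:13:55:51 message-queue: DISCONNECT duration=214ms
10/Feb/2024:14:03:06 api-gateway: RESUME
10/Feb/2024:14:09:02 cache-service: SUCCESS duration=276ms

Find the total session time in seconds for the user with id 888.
529

To calculate session duration:

1. Find LOGIN event for user_id=888: 10/Feb/2024:13:13:00
2. Find LOGOUT event for user_id=888: 10/Feb/2024:13:21:49
3. Session duration: 10/Feb/2024:13:21:49 - 10/Feb/2024:13:13:00 = 529 seconds (8 minutes)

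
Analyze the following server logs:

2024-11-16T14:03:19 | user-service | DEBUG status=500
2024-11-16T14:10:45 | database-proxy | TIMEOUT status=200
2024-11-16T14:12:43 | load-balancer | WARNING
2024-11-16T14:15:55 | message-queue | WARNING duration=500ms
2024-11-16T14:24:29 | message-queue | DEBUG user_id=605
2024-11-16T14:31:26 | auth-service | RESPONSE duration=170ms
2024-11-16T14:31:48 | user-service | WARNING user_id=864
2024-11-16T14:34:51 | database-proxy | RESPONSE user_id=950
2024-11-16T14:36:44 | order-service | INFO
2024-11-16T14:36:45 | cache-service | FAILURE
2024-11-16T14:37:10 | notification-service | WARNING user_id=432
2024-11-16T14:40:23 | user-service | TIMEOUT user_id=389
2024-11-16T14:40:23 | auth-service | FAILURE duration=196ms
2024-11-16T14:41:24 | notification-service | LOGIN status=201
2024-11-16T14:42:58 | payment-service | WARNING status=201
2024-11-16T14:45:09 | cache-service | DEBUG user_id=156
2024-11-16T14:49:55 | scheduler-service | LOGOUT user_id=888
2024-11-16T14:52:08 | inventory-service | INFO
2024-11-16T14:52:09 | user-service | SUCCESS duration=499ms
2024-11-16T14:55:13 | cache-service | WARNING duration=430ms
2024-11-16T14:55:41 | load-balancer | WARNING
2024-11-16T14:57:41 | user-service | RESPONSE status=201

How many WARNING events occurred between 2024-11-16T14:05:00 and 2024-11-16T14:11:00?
0

To count events in the time window:

1. Window boundaries: 2024-11-16T14:05:00 to 2024-11-16T14:11:00
2. Filter for WARNING events within this window
3. Count matching events: 0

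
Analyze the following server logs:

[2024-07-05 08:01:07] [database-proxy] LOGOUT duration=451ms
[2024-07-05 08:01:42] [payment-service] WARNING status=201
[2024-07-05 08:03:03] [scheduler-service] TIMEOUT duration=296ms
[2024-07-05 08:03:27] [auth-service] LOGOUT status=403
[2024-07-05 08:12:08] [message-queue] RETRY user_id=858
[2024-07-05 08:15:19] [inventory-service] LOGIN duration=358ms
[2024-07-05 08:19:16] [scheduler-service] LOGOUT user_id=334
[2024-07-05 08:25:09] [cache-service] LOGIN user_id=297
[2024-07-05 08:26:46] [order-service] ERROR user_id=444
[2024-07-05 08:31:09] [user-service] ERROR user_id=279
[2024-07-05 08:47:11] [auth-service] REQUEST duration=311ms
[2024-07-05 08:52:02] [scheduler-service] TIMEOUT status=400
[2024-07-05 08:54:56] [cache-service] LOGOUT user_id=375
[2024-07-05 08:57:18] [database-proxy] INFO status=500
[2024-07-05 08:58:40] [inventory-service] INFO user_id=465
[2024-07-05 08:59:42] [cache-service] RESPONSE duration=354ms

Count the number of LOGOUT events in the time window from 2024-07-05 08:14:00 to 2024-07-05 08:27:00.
1

To count events in the time window:

1. Window boundaries: 2024-07-05 08:14:00 to 2024-07-05 08:27:00
2. Filter for LOGOUT events within this window
3. Count matching events: 1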